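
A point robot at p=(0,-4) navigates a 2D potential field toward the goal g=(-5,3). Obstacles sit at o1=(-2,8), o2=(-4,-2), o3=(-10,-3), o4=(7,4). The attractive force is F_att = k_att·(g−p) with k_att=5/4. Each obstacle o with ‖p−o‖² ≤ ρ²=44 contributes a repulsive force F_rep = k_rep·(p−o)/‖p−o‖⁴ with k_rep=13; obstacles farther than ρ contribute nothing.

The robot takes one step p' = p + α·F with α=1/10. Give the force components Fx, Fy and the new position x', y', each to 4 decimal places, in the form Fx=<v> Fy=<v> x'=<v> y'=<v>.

F_att = 5/4·(g−p) = 5/4·(-5,7) = (-6.2500,8.7500)
o1: d²=148 > ρ²=44 → inactive
o2: d²=20 ≤ ρ²=44; F_rep = 13·(4,-2)/20² = (0.1300,-0.0650)
o3: d²=101 > ρ²=44 → inactive
o4: d²=113 > ρ²=44 → inactive
F = F_att + ΣF_rep = (-6.1200,8.6850)
p' = p + 1/10·F = (-0.6120,-3.1315)

Fx=-6.1200 Fy=8.6850 x'=-0.6120 y'=-3.1315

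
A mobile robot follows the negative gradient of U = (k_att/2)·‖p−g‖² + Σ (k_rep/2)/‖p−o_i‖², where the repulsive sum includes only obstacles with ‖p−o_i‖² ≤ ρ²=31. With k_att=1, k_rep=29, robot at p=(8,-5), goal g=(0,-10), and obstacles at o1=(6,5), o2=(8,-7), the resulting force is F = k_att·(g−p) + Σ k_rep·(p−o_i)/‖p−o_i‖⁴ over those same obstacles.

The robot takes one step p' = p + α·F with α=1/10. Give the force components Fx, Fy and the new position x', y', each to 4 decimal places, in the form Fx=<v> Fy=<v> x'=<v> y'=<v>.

Fx=-8.0000 Fy=-1.3750 x'=7.2000 y'=-5.1375

F_att = 1·(g−p) = 1·(-8,-5) = (-8.0000,-5.0000)
o1: d²=104 > ρ²=31 → inactive
o2: d²=4 ≤ ρ²=31; F_rep = 29·(0,2)/4² = (0.0000,3.6250)
F = F_att + ΣF_rep = (-8.0000,-1.3750)
p' = p + 1/10·F = (7.2000,-5.1375)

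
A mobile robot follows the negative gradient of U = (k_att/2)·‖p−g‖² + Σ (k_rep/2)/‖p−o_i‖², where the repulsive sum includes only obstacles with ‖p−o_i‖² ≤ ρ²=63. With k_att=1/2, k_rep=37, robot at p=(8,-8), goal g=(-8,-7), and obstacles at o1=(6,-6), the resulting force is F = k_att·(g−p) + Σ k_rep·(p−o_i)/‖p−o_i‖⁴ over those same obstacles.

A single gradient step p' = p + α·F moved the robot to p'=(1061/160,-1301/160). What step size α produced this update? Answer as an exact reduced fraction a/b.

α = 1/5

F_att = 1/2·(g−p) = 1/2·(-16,1) = (-8.0000,0.5000)
o1: d²=8 ≤ ρ²=63; F_rep = 37·(2,-2)/8² = (1.1562,-1.1562)
F = F_att + ΣF_rep = (-6.8438,-0.6562)
Δp = p'−p = (-1.3687,-0.1313); α = Δx/Fx = (-219/160) / (-219/32) = 1/5
check: Δy/Fy = (-21/160) / (-21/32) = 1/5 ✓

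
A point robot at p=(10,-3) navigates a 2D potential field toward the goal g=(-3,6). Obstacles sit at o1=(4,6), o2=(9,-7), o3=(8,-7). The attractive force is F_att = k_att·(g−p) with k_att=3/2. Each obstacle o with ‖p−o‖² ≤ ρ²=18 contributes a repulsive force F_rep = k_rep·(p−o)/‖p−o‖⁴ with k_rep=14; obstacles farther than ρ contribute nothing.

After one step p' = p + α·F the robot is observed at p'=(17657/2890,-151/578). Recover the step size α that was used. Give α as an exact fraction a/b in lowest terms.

α = 1/5

F_att = 3/2·(g−p) = 3/2·(-13,9) = (-19.5000,13.5000)
o1: d²=117 > ρ²=18 → inactive
o2: d²=17 ≤ ρ²=18; F_rep = 14·(1,4)/17² = (0.0484,0.1938)
o3: d²=20 > ρ²=18 → inactive
F = F_att + ΣF_rep = (-19.4516,13.6938)
Δp = p'−p = (-3.8903,2.7388); α = Δx/Fx = (-11243/2890) / (-11243/578) = 1/5
check: Δy/Fy = (1583/578) / (7915/578) = 1/5 ✓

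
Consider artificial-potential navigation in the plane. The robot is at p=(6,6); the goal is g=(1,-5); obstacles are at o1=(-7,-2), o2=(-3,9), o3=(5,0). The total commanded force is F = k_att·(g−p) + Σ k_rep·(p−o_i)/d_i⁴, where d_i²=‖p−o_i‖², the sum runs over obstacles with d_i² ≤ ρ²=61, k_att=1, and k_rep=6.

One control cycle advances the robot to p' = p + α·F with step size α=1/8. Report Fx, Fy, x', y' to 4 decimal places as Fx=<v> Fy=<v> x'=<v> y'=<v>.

F_att = 1·(g−p) = 1·(-5,-11) = (-5.0000,-11.0000)
o1: d²=233 > ρ²=61 → inactive
o2: d²=90 > ρ²=61 → inactive
o3: d²=37 ≤ ρ²=61; F_rep = 6·(1,6)/37² = (0.0044,0.0263)
F = F_att + ΣF_rep = (-4.9956,-10.9737)
p' = p + 1/8·F = (5.3755,4.6283)

Fx=-4.9956 Fy=-10.9737 x'=5.3755 y'=4.6283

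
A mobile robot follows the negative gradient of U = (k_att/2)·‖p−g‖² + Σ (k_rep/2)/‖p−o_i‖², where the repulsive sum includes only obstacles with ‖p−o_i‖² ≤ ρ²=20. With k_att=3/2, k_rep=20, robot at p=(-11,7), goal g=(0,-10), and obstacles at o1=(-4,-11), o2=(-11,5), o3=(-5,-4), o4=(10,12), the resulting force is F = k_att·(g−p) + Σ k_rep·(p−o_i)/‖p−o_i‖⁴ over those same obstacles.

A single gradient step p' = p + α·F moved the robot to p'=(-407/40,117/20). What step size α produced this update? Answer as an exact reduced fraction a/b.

α = 1/20

F_att = 3/2·(g−p) = 3/2·(11,-17) = (16.5000,-25.5000)
o1: d²=373 > ρ²=20 → inactive
o2: d²=4 ≤ ρ²=20; F_rep = 20·(0,2)/4² = (0.0000,2.5000)
o3: d²=157 > ρ²=20 → inactive
o4: d²=466 > ρ²=20 → inactive
F = F_att + ΣF_rep = (16.5000,-23.0000)
Δp = p'−p = (0.8250,-1.1500); α = Δx/Fx = (33/40) / (33/2) = 1/20
check: Δy/Fy = (-23/20) / (-23) = 1/20 ✓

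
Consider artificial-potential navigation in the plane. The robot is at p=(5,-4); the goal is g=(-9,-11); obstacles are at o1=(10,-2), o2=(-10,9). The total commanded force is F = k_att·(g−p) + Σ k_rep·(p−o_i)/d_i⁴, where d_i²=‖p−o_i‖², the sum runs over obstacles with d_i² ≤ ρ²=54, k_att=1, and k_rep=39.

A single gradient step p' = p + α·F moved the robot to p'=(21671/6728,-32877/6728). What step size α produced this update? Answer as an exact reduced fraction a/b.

F_att = 1·(g−p) = 1·(-14,-7) = (-14.0000,-7.0000)
o1: d²=29 ≤ ρ²=54; F_rep = 39·(-5,-2)/29² = (-0.2319,-0.0927)
o2: d²=394 > ρ²=54 → inactive
F = F_att + ΣF_rep = (-14.2319,-7.0927)
Δp = p'−p = (-1.7790,-0.8866); α = Δx/Fx = (-11969/6728) / (-11969/841) = 1/8
check: Δy/Fy = (-5965/6728) / (-5965/841) = 1/8 ✓

α = 1/8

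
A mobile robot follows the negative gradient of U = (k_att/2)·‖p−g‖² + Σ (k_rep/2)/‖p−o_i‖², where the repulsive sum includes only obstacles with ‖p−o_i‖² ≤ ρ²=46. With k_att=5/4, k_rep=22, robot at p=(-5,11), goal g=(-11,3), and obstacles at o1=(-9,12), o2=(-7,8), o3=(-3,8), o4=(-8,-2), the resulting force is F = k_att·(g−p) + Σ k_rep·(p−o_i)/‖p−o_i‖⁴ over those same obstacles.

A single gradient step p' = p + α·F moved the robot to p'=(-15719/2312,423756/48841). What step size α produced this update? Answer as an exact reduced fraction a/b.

F_att = 5/4·(g−p) = 5/4·(-6,-8) = (-7.5000,-10.0000)
o1: d²=17 ≤ ρ²=46; F_rep = 22·(4,-1)/17² = (0.3045,-0.0761)
o2: d²=13 ≤ ρ²=46; F_rep = 22·(2,3)/13² = (0.2604,0.3905)
o3: d²=13 ≤ ρ²=46; F_rep = 22·(-2,3)/13² = (-0.2604,0.3905)
o4: d²=178 > ρ²=46 → inactive
F = F_att + ΣF_rep = (-7.1955,-9.2951)
Δp = p'−p = (-1.7989,-2.3238); α = Δx/Fx = (-4159/2312) / (-4159/578) = 1/4
check: Δy/Fy = (-113495/48841) / (-453980/48841) = 1/4 ✓

α = 1/4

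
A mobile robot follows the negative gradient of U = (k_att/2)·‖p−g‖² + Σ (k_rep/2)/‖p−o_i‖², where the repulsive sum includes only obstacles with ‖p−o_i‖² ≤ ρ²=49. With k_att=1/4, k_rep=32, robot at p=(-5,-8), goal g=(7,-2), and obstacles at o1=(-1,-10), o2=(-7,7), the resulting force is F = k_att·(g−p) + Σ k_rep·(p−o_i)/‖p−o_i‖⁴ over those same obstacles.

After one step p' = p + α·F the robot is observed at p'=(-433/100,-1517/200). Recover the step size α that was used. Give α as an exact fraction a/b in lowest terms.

F_att = 1/4·(g−p) = 1/4·(12,6) = (3.0000,1.5000)
o1: d²=20 ≤ ρ²=49; F_rep = 32·(-4,2)/20² = (-0.3200,0.1600)
o2: d²=229 > ρ²=49 → inactive
F = F_att + ΣF_rep = (2.6800,1.6600)
Δp = p'−p = (0.6700,0.4150); α = Δx/Fx = (67/100) / (67/25) = 1/4
check: Δy/Fy = (83/200) / (83/50) = 1/4 ✓

α = 1/4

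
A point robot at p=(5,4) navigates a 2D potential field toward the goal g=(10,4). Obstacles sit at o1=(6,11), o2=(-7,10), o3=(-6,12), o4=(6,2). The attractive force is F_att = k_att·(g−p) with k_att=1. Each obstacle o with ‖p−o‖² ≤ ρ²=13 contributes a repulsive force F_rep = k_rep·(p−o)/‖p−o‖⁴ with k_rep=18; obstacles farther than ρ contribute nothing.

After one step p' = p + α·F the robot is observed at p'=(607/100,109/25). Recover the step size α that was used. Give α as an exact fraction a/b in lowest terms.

α = 1/4

F_att = 1·(g−p) = 1·(5,0) = (5.0000,0.0000)
o1: d²=50 > ρ²=13 → inactive
o2: d²=180 > ρ²=13 → inactive
o3: d²=185 > ρ²=13 → inactive
o4: d²=5 ≤ ρ²=13; F_rep = 18·(-1,2)/5² = (-0.7200,1.4400)
F = F_att + ΣF_rep = (4.2800,1.4400)
Δp = p'−p = (1.0700,0.3600); α = Δx/Fx = (107/100) / (107/25) = 1/4
check: Δy/Fy = (9/25) / (36/25) = 1/4 ✓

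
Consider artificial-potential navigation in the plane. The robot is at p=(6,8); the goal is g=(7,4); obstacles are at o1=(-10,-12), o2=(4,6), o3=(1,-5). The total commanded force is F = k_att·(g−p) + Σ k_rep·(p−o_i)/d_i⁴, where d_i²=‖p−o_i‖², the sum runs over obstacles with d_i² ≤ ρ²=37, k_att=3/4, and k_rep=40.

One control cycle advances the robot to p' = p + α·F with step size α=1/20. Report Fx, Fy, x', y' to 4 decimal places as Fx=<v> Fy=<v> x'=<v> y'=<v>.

Fx=2.0000 Fy=-1.7500 x'=6.1000 y'=7.9125

F_att = 3/4·(g−p) = 3/4·(1,-4) = (0.7500,-3.0000)
o1: d²=656 > ρ²=37 → inactive
o2: d²=8 ≤ ρ²=37; F_rep = 40·(2,2)/8² = (1.2500,1.2500)
o3: d²=194 > ρ²=37 → inactive
F = F_att + ΣF_rep = (2.0000,-1.7500)
p' = p + 1/20·F = (6.1000,7.9125)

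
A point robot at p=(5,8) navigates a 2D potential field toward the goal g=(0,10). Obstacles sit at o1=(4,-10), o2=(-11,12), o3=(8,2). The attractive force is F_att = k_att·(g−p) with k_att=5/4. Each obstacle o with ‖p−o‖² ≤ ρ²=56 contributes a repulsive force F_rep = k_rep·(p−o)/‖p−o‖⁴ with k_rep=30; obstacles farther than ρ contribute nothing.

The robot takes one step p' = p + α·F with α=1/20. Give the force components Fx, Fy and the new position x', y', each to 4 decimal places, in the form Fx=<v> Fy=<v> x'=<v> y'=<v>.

Fx=-6.2944 Fy=2.5889 x'=4.6853 y'=8.1294

F_att = 5/4·(g−p) = 5/4·(-5,2) = (-6.2500,2.5000)
o1: d²=325 > ρ²=56 → inactive
o2: d²=272 > ρ²=56 → inactive
o3: d²=45 ≤ ρ²=56; F_rep = 30·(-3,6)/45² = (-0.0444,0.0889)
F = F_att + ΣF_rep = (-6.2944,2.5889)
p' = p + 1/20·F = (4.6853,8.1294)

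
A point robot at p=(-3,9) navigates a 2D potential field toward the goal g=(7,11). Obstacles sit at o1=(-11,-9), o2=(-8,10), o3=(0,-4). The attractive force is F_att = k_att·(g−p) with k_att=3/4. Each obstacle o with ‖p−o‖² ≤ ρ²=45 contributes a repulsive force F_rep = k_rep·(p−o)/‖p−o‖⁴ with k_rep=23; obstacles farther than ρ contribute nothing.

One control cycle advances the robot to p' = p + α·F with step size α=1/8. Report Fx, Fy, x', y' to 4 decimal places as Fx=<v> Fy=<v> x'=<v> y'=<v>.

F_att = 3/4·(g−p) = 3/4·(10,2) = (7.5000,1.5000)
o1: d²=388 > ρ²=45 → inactive
o2: d²=26 ≤ ρ²=45; F_rep = 23·(5,-1)/26² = (0.1701,-0.0340)
o3: d²=178 > ρ²=45 → inactive
F = F_att + ΣF_rep = (7.6701,1.4660)
p' = p + 1/8·F = (-2.0412,9.1832)

Fx=7.6701 Fy=1.4660 x'=-2.0412 y'=9.1832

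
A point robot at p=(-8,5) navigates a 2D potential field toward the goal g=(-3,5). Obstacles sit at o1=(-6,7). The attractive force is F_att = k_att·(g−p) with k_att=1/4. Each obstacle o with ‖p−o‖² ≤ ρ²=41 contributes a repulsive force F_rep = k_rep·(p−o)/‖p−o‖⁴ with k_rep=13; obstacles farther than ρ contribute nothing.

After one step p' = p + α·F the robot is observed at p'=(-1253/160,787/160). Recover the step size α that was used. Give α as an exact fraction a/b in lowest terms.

F_att = 1/4·(g−p) = 1/4·(5,0) = (1.2500,0.0000)
o1: d²=8 ≤ ρ²=41; F_rep = 13·(-2,-2)/8² = (-0.4062,-0.4062)
F = F_att + ΣF_rep = (0.8438,-0.4062)
Δp = p'−p = (0.1688,-0.0813); α = Δx/Fx = (27/160) / (27/32) = 1/5
check: Δy/Fy = (-13/160) / (-13/32) = 1/5 ✓

α = 1/5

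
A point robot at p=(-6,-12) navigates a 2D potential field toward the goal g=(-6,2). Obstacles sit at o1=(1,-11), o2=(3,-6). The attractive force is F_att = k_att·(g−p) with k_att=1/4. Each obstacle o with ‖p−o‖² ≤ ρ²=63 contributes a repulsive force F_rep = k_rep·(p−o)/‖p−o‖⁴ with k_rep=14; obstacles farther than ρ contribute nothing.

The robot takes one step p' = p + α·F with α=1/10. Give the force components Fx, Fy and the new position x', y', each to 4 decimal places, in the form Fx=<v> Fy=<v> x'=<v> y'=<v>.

Fx=-0.0392 Fy=3.4944 x'=-6.0039 y'=-11.6506

F_att = 1/4·(g−p) = 1/4·(0,14) = (0.0000,3.5000)
o1: d²=50 ≤ ρ²=63; F_rep = 14·(-7,-1)/50² = (-0.0392,-0.0056)
o2: d²=117 > ρ²=63 → inactive
F = F_att + ΣF_rep = (-0.0392,3.4944)
p' = p + 1/10·F = (-6.0039,-11.6506)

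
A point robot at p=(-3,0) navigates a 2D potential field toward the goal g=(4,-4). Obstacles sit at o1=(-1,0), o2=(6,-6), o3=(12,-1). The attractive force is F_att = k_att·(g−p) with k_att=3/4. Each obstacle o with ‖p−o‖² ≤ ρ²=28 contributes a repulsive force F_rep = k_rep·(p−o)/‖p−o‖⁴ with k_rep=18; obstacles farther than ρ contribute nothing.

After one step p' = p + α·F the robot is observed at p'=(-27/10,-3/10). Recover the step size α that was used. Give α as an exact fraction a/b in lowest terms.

α = 1/10

F_att = 3/4·(g−p) = 3/4·(7,-4) = (5.2500,-3.0000)
o1: d²=4 ≤ ρ²=28; F_rep = 18·(-2,0)/4² = (-2.2500,0.0000)
o2: d²=117 > ρ²=28 → inactive
o3: d²=226 > ρ²=28 → inactive
F = F_att + ΣF_rep = (3.0000,-3.0000)
Δp = p'−p = (0.3000,-0.3000); α = Δx/Fx = (3/10) / (3) = 1/10
check: Δy/Fy = (-3/10) / (-3) = 1/10 ✓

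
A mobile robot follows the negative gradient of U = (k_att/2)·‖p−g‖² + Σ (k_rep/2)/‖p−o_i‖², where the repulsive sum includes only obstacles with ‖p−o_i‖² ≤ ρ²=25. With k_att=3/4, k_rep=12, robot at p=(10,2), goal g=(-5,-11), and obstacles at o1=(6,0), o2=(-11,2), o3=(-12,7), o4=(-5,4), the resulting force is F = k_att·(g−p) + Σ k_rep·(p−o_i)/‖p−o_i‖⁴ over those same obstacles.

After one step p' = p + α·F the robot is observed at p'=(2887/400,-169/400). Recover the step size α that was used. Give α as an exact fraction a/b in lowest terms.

F_att = 3/4·(g−p) = 3/4·(-15,-13) = (-11.2500,-9.7500)
o1: d²=20 ≤ ρ²=25; F_rep = 12·(4,2)/20² = (0.1200,0.0600)
o2: d²=441 > ρ²=25 → inactive
o3: d²=509 > ρ²=25 → inactive
o4: d²=229 > ρ²=25 → inactive
F = F_att + ΣF_rep = (-11.1300,-9.6900)
Δp = p'−p = (-2.7825,-2.4225); α = Δx/Fx = (-1113/400) / (-1113/100) = 1/4
check: Δy/Fy = (-969/400) / (-969/100) = 1/4 ✓

α = 1/4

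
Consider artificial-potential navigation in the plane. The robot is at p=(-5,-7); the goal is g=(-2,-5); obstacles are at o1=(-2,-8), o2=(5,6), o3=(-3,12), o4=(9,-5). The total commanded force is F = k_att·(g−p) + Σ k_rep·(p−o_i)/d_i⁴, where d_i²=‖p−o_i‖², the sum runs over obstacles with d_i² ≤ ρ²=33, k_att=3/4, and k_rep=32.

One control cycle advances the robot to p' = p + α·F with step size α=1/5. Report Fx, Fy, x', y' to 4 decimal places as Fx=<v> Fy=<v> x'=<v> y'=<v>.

F_att = 3/4·(g−p) = 3/4·(3,2) = (2.2500,1.5000)
o1: d²=10 ≤ ρ²=33; F_rep = 32·(-3,1)/10² = (-0.9600,0.3200)
o2: d²=269 > ρ²=33 → inactive
o3: d²=365 > ρ²=33 → inactive
o4: d²=200 > ρ²=33 → inactive
F = F_att + ΣF_rep = (1.2900,1.8200)
p' = p + 1/5·F = (-4.7420,-6.6360)

Fx=1.2900 Fy=1.8200 x'=-4.7420 y'=-6.6360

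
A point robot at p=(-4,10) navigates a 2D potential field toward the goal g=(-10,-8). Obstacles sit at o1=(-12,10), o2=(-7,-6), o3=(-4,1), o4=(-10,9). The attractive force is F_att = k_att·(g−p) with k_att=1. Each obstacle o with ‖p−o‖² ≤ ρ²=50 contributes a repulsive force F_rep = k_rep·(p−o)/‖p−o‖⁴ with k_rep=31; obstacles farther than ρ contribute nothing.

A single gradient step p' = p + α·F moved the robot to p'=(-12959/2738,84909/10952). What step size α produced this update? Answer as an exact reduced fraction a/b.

α = 1/8

F_att = 1·(g−p) = 1·(-6,-18) = (-6.0000,-18.0000)
o1: d²=64 > ρ²=50 → inactive
o2: d²=265 > ρ²=50 → inactive
o3: d²=81 > ρ²=50 → inactive
o4: d²=37 ≤ ρ²=50; F_rep = 31·(6,1)/37² = (0.1359,0.0226)
F = F_att + ΣF_rep = (-5.8641,-17.9774)
Δp = p'−p = (-0.7330,-2.2472); α = Δx/Fx = (-2007/2738) / (-8028/1369) = 1/8
check: Δy/Fy = (-24611/10952) / (-24611/1369) = 1/8 ✓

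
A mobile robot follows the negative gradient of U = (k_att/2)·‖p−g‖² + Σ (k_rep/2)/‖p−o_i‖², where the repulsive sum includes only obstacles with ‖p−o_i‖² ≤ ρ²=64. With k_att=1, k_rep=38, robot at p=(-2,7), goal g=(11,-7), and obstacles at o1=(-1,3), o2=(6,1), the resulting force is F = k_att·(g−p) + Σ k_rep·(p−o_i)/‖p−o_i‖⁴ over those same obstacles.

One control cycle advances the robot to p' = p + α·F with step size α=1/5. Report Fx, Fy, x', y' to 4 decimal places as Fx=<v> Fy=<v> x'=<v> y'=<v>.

F_att = 1·(g−p) = 1·(13,-14) = (13.0000,-14.0000)
o1: d²=17 ≤ ρ²=64; F_rep = 38·(-1,4)/17² = (-0.1315,0.5260)
o2: d²=100 > ρ²=64 → inactive
F = F_att + ΣF_rep = (12.8685,-13.4740)
p' = p + 1/5·F = (0.5737,4.3052)

Fx=12.8685 Fy=-13.4740 x'=0.5737 y'=4.3052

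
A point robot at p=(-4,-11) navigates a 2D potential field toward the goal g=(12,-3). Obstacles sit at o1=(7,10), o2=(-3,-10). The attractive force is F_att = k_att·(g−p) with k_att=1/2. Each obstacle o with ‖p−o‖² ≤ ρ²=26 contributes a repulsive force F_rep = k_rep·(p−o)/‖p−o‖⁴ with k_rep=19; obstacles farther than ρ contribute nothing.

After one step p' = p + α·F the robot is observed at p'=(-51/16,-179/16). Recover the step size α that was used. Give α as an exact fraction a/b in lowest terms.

F_att = 1/2·(g−p) = 1/2·(16,8) = (8.0000,4.0000)
o1: d²=562 > ρ²=26 → inactive
o2: d²=2 ≤ ρ²=26; F_rep = 19·(-1,-1)/2² = (-4.7500,-4.7500)
F = F_att + ΣF_rep = (3.2500,-0.7500)
Δp = p'−p = (0.8125,-0.1875); α = Δx/Fx = (13/16) / (13/4) = 1/4
check: Δy/Fy = (-3/16) / (-3/4) = 1/4 ✓

α = 1/4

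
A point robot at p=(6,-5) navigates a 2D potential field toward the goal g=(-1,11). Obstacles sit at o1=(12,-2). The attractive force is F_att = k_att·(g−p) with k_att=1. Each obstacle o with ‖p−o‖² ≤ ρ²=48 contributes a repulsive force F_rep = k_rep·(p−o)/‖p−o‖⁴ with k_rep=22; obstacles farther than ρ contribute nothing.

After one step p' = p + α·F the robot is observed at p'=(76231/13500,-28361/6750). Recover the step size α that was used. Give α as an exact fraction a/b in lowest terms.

F_att = 1·(g−p) = 1·(-7,16) = (-7.0000,16.0000)
o1: d²=45 ≤ ρ²=48; F_rep = 22·(-6,-3)/45² = (-0.0652,-0.0326)
F = F_att + ΣF_rep = (-7.0652,15.9674)
Δp = p'−p = (-0.3533,0.7984); α = Δx/Fx = (-4769/13500) / (-4769/675) = 1/20
check: Δy/Fy = (5389/6750) / (10778/675) = 1/20 ✓

α = 1/20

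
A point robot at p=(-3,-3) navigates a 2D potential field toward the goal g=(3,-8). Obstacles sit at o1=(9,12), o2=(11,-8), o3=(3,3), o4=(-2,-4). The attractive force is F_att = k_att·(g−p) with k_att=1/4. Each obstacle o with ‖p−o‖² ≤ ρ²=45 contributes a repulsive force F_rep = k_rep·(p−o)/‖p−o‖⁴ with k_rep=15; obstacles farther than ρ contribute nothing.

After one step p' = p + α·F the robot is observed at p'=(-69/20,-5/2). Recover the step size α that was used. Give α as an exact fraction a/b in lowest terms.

α = 1/5

F_att = 1/4·(g−p) = 1/4·(6,-5) = (1.5000,-1.2500)
o1: d²=369 > ρ²=45 → inactive
o2: d²=221 > ρ²=45 → inactive
o3: d²=72 > ρ²=45 → inactive
o4: d²=2 ≤ ρ²=45; F_rep = 15·(-1,1)/2² = (-3.7500,3.7500)
F = F_att + ΣF_rep = (-2.2500,2.5000)
Δp = p'−p = (-0.4500,0.5000); α = Δx/Fx = (-9/20) / (-9/4) = 1/5
check: Δy/Fy = (1/2) / (5/2) = 1/5 ✓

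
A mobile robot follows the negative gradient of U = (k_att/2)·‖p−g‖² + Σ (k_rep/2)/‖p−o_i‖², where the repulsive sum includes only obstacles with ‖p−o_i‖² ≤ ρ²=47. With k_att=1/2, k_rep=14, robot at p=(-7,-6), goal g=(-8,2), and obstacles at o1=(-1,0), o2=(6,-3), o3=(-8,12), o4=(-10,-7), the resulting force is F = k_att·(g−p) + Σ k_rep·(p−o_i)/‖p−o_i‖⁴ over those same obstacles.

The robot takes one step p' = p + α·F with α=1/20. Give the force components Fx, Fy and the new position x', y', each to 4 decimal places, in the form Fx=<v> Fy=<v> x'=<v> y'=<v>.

F_att = 1/2·(g−p) = 1/2·(-1,8) = (-0.5000,4.0000)
o1: d²=72 > ρ²=47 → inactive
o2: d²=178 > ρ²=47 → inactive
o3: d²=325 > ρ²=47 → inactive
o4: d²=10 ≤ ρ²=47; F_rep = 14·(3,1)/10² = (0.4200,0.1400)
F = F_att + ΣF_rep = (-0.0800,4.1400)
p' = p + 1/20·F = (-7.0040,-5.7930)

Fx=-0.0800 Fy=4.1400 x'=-7.0040 y'=-5.7930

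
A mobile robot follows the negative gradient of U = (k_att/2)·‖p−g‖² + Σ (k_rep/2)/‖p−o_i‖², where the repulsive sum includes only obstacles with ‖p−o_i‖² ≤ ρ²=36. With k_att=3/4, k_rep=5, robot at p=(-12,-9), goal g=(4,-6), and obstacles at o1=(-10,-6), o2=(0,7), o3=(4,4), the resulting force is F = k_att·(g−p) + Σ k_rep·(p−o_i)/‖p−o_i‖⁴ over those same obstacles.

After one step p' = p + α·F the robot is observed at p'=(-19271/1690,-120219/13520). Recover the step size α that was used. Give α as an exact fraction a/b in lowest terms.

F_att = 3/4·(g−p) = 3/4·(16,3) = (12.0000,2.2500)
o1: d²=13 ≤ ρ²=36; F_rep = 5·(-2,-3)/13² = (-0.0592,-0.0888)
o2: d²=400 > ρ²=36 → inactive
o3: d²=425 > ρ²=36 → inactive
F = F_att + ΣF_rep = (11.9408,2.1612)
Δp = p'−p = (0.5970,0.1081); α = Δx/Fx = (1009/1690) / (2018/169) = 1/20
check: Δy/Fy = (1461/13520) / (1461/676) = 1/20 ✓

α = 1/20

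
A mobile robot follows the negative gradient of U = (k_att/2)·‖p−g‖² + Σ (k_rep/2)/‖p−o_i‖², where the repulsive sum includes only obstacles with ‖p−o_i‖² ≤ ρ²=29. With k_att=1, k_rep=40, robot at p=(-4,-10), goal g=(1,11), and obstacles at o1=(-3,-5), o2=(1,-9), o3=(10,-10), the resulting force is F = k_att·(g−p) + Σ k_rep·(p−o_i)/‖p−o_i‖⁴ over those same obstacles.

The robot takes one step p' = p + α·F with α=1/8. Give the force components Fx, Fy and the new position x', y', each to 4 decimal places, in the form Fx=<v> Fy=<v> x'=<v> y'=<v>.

Fx=4.6450 Fy=20.6450 x'=-3.4194 y'=-7.4194

F_att = 1·(g−p) = 1·(5,21) = (5.0000,21.0000)
o1: d²=26 ≤ ρ²=29; F_rep = 40·(-1,-5)/26² = (-0.0592,-0.2959)
o2: d²=26 ≤ ρ²=29; F_rep = 40·(-5,-1)/26² = (-0.2959,-0.0592)
o3: d²=196 > ρ²=29 → inactive
F = F_att + ΣF_rep = (4.6450,20.6450)
p' = p + 1/8·F = (-3.4194,-7.4194)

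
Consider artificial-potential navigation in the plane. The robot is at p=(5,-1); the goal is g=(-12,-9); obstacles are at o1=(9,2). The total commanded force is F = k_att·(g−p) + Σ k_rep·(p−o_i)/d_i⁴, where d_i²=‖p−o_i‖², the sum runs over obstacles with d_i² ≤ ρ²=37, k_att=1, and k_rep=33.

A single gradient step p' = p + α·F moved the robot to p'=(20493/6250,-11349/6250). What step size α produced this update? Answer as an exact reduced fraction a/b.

α = 1/10

F_att = 1·(g−p) = 1·(-17,-8) = (-17.0000,-8.0000)
o1: d²=25 ≤ ρ²=37; F_rep = 33·(-4,-3)/25² = (-0.2112,-0.1584)
F = F_att + ΣF_rep = (-17.2112,-8.1584)
Δp = p'−p = (-1.7211,-0.8158); α = Δx/Fx = (-10757/6250) / (-10757/625) = 1/10
check: Δy/Fy = (-5099/6250) / (-5099/625) = 1/10 ✓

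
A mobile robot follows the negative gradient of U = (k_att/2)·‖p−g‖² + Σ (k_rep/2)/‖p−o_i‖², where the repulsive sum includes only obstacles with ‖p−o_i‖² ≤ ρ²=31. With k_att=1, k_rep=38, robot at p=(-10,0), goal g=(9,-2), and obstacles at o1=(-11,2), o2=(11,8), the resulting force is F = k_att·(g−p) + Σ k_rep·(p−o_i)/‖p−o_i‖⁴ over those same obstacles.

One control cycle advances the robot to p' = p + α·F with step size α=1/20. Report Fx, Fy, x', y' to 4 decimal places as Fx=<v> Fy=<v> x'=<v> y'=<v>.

F_att = 1·(g−p) = 1·(19,-2) = (19.0000,-2.0000)
o1: d²=5 ≤ ρ²=31; F_rep = 38·(1,-2)/5² = (1.5200,-3.0400)
o2: d²=505 > ρ²=31 → inactive
F = F_att + ΣF_rep = (20.5200,-5.0400)
p' = p + 1/20·F = (-8.9740,-0.2520)

Fx=20.5200 Fy=-5.0400 x'=-8.9740 y'=-0.2520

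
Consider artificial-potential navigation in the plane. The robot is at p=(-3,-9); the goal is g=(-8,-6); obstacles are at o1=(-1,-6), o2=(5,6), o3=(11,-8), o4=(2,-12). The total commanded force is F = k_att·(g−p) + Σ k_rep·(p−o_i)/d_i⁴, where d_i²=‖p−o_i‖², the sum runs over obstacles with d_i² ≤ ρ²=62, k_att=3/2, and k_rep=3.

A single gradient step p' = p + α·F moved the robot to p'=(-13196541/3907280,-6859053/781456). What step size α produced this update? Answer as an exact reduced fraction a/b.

F_att = 3/2·(g−p) = 3/2·(-5,3) = (-7.5000,4.5000)
o1: d²=13 ≤ ρ²=62; F_rep = 3·(-2,-3)/13² = (-0.0355,-0.0533)
o2: d²=289 > ρ²=62 → inactive
o3: d²=197 > ρ²=62 → inactive
o4: d²=34 ≤ ρ²=62; F_rep = 3·(-5,3)/34² = (-0.0130,0.0078)
F = F_att + ΣF_rep = (-7.5485,4.4545)
Δp = p'−p = (-0.3774,0.2227); α = Δx/Fx = (-1474701/3907280) / (-1474701/195364) = 1/20
check: Δy/Fy = (174051/781456) / (870255/195364) = 1/20 ✓

α = 1/20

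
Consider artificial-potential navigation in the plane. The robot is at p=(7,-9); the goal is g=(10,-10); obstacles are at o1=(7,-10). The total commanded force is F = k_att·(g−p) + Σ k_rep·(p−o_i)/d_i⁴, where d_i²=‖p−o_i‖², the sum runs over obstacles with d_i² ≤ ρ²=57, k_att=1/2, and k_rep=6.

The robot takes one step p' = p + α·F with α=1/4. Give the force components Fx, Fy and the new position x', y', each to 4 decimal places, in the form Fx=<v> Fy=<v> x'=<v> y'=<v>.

Fx=1.5000 Fy=5.5000 x'=7.3750 y'=-7.6250

F_att = 1/2·(g−p) = 1/2·(3,-1) = (1.5000,-0.5000)
o1: d²=1 ≤ ρ²=57; F_rep = 6·(0,1)/1² = (0.0000,6.0000)
F = F_att + ΣF_rep = (1.5000,5.5000)
p' = p + 1/4·F = (7.3750,-7.6250)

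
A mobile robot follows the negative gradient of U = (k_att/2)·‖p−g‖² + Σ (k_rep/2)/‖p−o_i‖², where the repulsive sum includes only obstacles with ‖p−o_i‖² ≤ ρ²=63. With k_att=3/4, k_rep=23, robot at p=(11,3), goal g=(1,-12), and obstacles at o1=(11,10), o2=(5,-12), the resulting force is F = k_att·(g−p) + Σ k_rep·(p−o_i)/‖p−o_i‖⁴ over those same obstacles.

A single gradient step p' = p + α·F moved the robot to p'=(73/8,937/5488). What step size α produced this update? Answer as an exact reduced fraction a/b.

F_att = 3/4·(g−p) = 3/4·(-10,-15) = (-7.5000,-11.2500)
o1: d²=49 ≤ ρ²=63; F_rep = 23·(0,-7)/49² = (0.0000,-0.0671)
o2: d²=261 > ρ²=63 → inactive
F = F_att + ΣF_rep = (-7.5000,-11.3171)
Δp = p'−p = (-1.8750,-2.8293); α = Δx/Fx = (-15/8) / (-15/2) = 1/4
check: Δy/Fy = (-15527/5488) / (-15527/1372) = 1/4 ✓

α = 1/4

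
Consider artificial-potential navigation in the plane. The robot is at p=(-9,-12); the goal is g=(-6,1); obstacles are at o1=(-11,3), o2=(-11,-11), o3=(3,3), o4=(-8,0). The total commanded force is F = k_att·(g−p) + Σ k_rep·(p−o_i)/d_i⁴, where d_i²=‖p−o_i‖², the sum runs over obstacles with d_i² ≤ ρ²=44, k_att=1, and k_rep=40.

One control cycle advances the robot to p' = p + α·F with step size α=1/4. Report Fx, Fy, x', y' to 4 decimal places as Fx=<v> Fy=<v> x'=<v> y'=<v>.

Fx=6.2000 Fy=11.4000 x'=-7.4500 y'=-9.1500

F_att = 1·(g−p) = 1·(3,13) = (3.0000,13.0000)
o1: d²=229 > ρ²=44 → inactive
o2: d²=5 ≤ ρ²=44; F_rep = 40·(2,-1)/5² = (3.2000,-1.6000)
o3: d²=369 > ρ²=44 → inactive
o4: d²=145 > ρ²=44 → inactive
F = F_att + ΣF_rep = (6.2000,11.4000)
p' = p + 1/4·F = (-7.4500,-9.1500)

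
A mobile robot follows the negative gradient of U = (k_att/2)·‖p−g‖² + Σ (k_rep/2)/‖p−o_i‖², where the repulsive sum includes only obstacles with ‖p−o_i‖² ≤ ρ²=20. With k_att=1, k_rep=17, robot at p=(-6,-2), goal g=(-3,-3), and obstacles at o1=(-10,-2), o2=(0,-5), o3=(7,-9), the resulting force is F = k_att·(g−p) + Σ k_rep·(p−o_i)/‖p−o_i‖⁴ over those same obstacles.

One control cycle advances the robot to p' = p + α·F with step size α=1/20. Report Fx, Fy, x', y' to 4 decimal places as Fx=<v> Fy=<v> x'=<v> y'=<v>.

Fx=3.2656 Fy=-1.0000 x'=-5.8367 y'=-2.0500

F_att = 1·(g−p) = 1·(3,-1) = (3.0000,-1.0000)
o1: d²=16 ≤ ρ²=20; F_rep = 17·(4,0)/16² = (0.2656,0.0000)
o2: d²=45 > ρ²=20 → inactive
o3: d²=218 > ρ²=20 → inactive
F = F_att + ΣF_rep = (3.2656,-1.0000)
p' = p + 1/20·F = (-5.8367,-2.0500)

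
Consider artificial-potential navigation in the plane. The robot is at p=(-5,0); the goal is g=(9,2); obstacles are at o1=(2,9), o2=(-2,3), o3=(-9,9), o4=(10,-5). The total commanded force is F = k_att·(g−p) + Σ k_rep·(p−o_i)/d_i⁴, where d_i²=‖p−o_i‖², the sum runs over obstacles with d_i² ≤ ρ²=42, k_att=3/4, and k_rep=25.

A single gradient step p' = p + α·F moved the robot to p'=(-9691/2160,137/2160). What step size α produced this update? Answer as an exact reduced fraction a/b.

α = 1/20

F_att = 3/4·(g−p) = 3/4·(14,2) = (10.5000,1.5000)
o1: d²=130 > ρ²=42 → inactive
o2: d²=18 ≤ ρ²=42; F_rep = 25·(-3,-3)/18² = (-0.2315,-0.2315)
o3: d²=97 > ρ²=42 → inactive
o4: d²=250 > ρ²=42 → inactive
F = F_att + ΣF_rep = (10.2685,1.2685)
Δp = p'−p = (0.5134,0.0634); α = Δx/Fx = (1109/2160) / (1109/108) = 1/20
check: Δy/Fy = (137/2160) / (137/108) = 1/20 ✓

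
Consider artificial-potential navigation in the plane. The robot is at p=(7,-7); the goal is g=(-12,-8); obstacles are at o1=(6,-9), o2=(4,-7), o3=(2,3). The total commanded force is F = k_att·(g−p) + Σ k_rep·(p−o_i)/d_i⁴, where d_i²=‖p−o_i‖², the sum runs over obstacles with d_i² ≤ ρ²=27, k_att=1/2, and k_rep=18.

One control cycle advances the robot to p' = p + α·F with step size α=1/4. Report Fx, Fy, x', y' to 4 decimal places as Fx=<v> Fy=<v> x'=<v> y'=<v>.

F_att = 1/2·(g−p) = 1/2·(-19,-1) = (-9.5000,-0.5000)
o1: d²=5 ≤ ρ²=27; F_rep = 18·(1,2)/5² = (0.7200,1.4400)
o2: d²=9 ≤ ρ²=27; F_rep = 18·(3,0)/9² = (0.6667,0.0000)
o3: d²=125 > ρ²=27 → inactive
F = F_att + ΣF_rep = (-8.1133,0.9400)
p' = p + 1/4·F = (4.9717,-6.7650)

Fx=-8.1133 Fy=0.9400 x'=4.9717 y'=-6.7650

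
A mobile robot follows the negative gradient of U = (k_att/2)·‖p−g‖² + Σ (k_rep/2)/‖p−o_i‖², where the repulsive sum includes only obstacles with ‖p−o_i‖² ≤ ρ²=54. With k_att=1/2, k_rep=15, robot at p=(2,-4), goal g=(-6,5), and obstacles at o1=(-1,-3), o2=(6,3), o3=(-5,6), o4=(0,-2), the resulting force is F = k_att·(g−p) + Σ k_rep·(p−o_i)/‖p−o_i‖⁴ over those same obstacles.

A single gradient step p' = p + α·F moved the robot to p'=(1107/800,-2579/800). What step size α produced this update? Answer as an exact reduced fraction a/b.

F_att = 1/2·(g−p) = 1/2·(-8,9) = (-4.0000,4.5000)
o1: d²=10 ≤ ρ²=54; F_rep = 15·(3,-1)/10² = (0.4500,-0.1500)
o2: d²=65 > ρ²=54 → inactive
o3: d²=149 > ρ²=54 → inactive
o4: d²=8 ≤ ρ²=54; F_rep = 15·(2,-2)/8² = (0.4688,-0.4688)
F = F_att + ΣF_rep = (-3.0812,3.8813)
Δp = p'−p = (-0.6162,0.7762); α = Δx/Fx = (-493/800) / (-493/160) = 1/5
check: Δy/Fy = (621/800) / (621/160) = 1/5 ✓

α = 1/5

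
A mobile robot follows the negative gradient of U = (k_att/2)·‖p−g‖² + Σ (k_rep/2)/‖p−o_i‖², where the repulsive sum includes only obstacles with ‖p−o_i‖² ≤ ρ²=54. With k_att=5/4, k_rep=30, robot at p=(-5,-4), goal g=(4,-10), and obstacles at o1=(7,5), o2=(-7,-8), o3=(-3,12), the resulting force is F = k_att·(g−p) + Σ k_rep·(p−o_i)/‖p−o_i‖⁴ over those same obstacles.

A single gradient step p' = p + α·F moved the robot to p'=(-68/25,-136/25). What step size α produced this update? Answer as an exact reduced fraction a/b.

F_att = 5/4·(g−p) = 5/4·(9,-6) = (11.2500,-7.5000)
o1: d²=225 > ρ²=54 → inactive
o2: d²=20 ≤ ρ²=54; F_rep = 30·(2,4)/20² = (0.1500,0.3000)
o3: d²=260 > ρ²=54 → inactive
F = F_att + ΣF_rep = (11.4000,-7.2000)
Δp = p'−p = (2.2800,-1.4400); α = Δx/Fx = (57/25) / (57/5) = 1/5
check: Δy/Fy = (-36/25) / (-36/5) = 1/5 ✓

α = 1/5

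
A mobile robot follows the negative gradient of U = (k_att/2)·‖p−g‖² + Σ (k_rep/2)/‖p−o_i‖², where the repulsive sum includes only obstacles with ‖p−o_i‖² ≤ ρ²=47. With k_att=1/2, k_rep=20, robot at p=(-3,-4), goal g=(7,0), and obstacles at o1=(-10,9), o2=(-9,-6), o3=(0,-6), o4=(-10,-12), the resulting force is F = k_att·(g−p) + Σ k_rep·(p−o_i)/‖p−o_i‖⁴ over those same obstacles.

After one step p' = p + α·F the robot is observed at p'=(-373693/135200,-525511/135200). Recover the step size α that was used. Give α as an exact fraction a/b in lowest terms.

F_att = 1/2·(g−p) = 1/2·(10,4) = (5.0000,2.0000)
o1: d²=218 > ρ²=47 → inactive
o2: d²=40 ≤ ρ²=47; F_rep = 20·(6,2)/40² = (0.0750,0.0250)
o3: d²=13 ≤ ρ²=47; F_rep = 20·(-3,2)/13² = (-0.3550,0.2367)
o4: d²=113 > ρ²=47 → inactive
F = F_att + ΣF_rep = (4.7200,2.2617)
Δp = p'−p = (0.2360,0.1131); α = Δx/Fx = (31907/135200) / (31907/6760) = 1/20
check: Δy/Fy = (15289/135200) / (15289/6760) = 1/20 ✓

α = 1/20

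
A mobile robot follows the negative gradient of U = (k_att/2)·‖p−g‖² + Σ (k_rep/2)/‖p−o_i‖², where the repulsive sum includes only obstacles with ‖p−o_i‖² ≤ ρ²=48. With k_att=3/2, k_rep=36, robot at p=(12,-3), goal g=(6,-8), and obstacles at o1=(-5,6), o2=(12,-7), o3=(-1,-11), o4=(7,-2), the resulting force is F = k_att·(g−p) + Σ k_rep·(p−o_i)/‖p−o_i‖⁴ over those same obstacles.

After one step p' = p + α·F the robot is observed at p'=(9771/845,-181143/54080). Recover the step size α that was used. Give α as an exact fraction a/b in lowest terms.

F_att = 3/2·(g−p) = 3/2·(-6,-5) = (-9.0000,-7.5000)
o1: d²=370 > ρ²=48 → inactive
o2: d²=16 ≤ ρ²=48; F_rep = 36·(0,4)/16² = (0.0000,0.5625)
o3: d²=233 > ρ²=48 → inactive
o4: d²=26 ≤ ρ²=48; F_rep = 36·(5,-1)/26² = (0.2663,-0.0533)
F = F_att + ΣF_rep = (-8.7337,-6.9908)
Δp = p'−p = (-0.4367,-0.3495); α = Δx/Fx = (-369/845) / (-1476/169) = 1/20
check: Δy/Fy = (-18903/54080) / (-18903/2704) = 1/20 ✓

α = 1/20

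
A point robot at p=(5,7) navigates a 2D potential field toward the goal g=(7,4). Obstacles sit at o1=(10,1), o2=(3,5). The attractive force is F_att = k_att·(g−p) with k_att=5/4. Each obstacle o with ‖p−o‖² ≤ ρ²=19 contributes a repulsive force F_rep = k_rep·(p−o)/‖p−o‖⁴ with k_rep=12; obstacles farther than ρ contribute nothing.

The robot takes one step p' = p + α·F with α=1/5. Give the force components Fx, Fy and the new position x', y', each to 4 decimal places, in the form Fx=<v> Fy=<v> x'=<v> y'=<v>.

Fx=2.8750 Fy=-3.3750 x'=5.5750 y'=6.3250

F_att = 5/4·(g−p) = 5/4·(2,-3) = (2.5000,-3.7500)
o1: d²=61 > ρ²=19 → inactive
o2: d²=8 ≤ ρ²=19; F_rep = 12·(2,2)/8² = (0.3750,0.3750)
F = F_att + ΣF_rep = (2.8750,-3.3750)
p' = p + 1/5·F = (5.5750,6.3250)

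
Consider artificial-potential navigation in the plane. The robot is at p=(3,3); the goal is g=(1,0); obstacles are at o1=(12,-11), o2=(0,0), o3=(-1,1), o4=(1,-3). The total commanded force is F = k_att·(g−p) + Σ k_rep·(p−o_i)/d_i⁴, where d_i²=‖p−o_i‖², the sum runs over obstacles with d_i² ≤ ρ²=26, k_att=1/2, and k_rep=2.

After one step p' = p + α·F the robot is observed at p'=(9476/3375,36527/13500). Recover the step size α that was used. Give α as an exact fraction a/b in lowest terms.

α = 1/5

F_att = 1/2·(g−p) = 1/2·(-2,-3) = (-1.0000,-1.5000)
o1: d²=277 > ρ²=26 → inactive
o2: d²=18 ≤ ρ²=26; F_rep = 2·(3,3)/18² = (0.0185,0.0185)
o3: d²=20 ≤ ρ²=26; F_rep = 2·(4,2)/20² = (0.0200,0.0100)
o4: d²=40 > ρ²=26 → inactive
F = F_att + ΣF_rep = (-0.9615,-1.4715)
Δp = p'−p = (-0.1923,-0.2943); α = Δx/Fx = (-649/3375) / (-649/675) = 1/5
check: Δy/Fy = (-3973/13500) / (-3973/2700) = 1/5 ✓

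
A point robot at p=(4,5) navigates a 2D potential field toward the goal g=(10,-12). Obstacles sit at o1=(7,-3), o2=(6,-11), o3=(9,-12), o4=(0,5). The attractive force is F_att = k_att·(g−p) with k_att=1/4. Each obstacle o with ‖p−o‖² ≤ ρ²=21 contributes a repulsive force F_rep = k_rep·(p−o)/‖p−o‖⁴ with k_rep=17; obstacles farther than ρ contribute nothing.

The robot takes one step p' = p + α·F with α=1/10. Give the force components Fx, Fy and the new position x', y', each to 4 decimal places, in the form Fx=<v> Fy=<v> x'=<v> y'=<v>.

F_att = 1/4·(g−p) = 1/4·(6,-17) = (1.5000,-4.2500)
o1: d²=73 > ρ²=21 → inactive
o2: d²=260 > ρ²=21 → inactive
o3: d²=314 > ρ²=21 → inactive
o4: d²=16 ≤ ρ²=21; F_rep = 17·(4,0)/16² = (0.2656,0.0000)
F = F_att + ΣF_rep = (1.7656,-4.2500)
p' = p + 1/10·F = (4.1766,4.5750)

Fx=1.7656 Fy=-4.2500 x'=4.1766 y'=4.5750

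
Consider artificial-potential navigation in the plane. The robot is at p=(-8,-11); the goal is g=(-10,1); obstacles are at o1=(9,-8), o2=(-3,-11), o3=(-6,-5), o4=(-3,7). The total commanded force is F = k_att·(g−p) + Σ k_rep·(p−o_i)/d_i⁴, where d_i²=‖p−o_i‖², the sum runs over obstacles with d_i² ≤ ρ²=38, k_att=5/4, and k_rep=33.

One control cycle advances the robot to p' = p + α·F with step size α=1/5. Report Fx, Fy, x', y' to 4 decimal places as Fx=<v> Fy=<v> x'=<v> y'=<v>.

Fx=-2.7640 Fy=15.0000 x'=-8.5528 y'=-8.0000

F_att = 5/4·(g−p) = 5/4·(-2,12) = (-2.5000,15.0000)
o1: d²=298 > ρ²=38 → inactive
o2: d²=25 ≤ ρ²=38; F_rep = 33·(-5,0)/25² = (-0.2640,0.0000)
o3: d²=40 > ρ²=38 → inactive
o4: d²=349 > ρ²=38 → inactive
F = F_att + ΣF_rep = (-2.7640,15.0000)
p' = p + 1/5·F = (-8.5528,-8.0000)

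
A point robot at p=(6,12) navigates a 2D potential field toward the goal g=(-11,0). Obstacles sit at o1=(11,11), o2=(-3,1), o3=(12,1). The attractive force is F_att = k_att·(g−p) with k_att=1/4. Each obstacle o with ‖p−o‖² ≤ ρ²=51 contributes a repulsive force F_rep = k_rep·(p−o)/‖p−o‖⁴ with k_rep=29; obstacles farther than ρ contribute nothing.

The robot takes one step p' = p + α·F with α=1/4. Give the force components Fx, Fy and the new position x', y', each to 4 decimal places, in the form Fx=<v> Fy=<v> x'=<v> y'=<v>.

Fx=-4.4645 Fy=-2.9571 x'=4.8839 y'=11.2607

F_att = 1/4·(g−p) = 1/4·(-17,-12) = (-4.2500,-3.0000)
o1: d²=26 ≤ ρ²=51; F_rep = 29·(-5,1)/26² = (-0.2145,0.0429)
o2: d²=202 > ρ²=51 → inactive
o3: d²=157 > ρ²=51 → inactive
F = F_att + ΣF_rep = (-4.4645,-2.9571)
p' = p + 1/4·F = (4.8839,11.2607)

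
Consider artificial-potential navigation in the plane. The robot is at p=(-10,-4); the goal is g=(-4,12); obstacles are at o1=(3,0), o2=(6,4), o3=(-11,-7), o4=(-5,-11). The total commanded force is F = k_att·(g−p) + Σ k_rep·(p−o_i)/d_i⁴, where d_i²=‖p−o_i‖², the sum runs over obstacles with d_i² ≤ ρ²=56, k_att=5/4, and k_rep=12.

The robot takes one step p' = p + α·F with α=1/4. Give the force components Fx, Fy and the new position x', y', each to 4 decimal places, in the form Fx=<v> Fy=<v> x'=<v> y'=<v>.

F_att = 5/4·(g−p) = 5/4·(6,16) = (7.5000,20.0000)
o1: d²=185 > ρ²=56 → inactive
o2: d²=320 > ρ²=56 → inactive
o3: d²=10 ≤ ρ²=56; F_rep = 12·(1,3)/10² = (0.1200,0.3600)
o4: d²=74 > ρ²=56 → inactive
F = F_att + ΣF_rep = (7.6200,20.3600)
p' = p + 1/4·F = (-8.0950,1.0900)

Fx=7.6200 Fy=20.3600 x'=-8.0950 y'=1.0900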